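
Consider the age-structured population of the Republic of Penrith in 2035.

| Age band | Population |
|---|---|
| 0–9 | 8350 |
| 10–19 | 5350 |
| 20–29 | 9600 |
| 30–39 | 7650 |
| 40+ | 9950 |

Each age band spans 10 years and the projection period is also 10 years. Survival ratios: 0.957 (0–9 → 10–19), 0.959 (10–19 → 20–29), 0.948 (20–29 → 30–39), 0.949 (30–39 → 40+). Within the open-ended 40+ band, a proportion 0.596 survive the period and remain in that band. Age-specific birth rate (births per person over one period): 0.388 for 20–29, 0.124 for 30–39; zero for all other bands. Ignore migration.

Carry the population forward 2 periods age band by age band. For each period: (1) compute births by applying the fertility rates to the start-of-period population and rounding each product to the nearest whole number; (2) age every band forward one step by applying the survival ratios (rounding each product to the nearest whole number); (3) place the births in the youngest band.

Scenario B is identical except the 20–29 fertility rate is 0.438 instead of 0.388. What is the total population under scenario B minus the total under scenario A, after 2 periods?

715

Period 1:
Births: 9600 * 0.388 = 3725, 7650 * 0.124 = 949 → 4674
10–19: 8350 * 0.957 = 7991
20–29: 5350 * 0.959 = 5131
30–39: 9600 * 0.948 = 9101
40+: 7650 * 0.949 + 9950 * 0.596 = 7260 + 5930 = 13190
End of period: [4674, 7991, 5131, 9101, 13190]
Period 2:
Births: 5131 * 0.388 = 1991, 9101 * 0.124 = 1129 → 3120
10–19: 4674 * 0.957 = 4473
20–29: 7991 * 0.959 = 7663
30–39: 5131 * 0.948 = 4864
40+: 9101 * 0.949 + 13190 * 0.596 = 8637 + 7861 = 16498
End of period: [3120, 4473, 7663, 4864, 16498]
Scenario A total after 2 periods: 36618
Scenario B projection —
Period 1:
Births: 9600 * 0.438 = 4205, 7650 * 0.124 = 949 → 5154
10–19: 8350 * 0.957 = 7991
20–29: 5350 * 0.959 = 5131
30–39: 9600 * 0.948 = 9101
40+: 7650 * 0.949 + 9950 * 0.596 = 7260 + 5930 = 13190
End of period: [5154, 7991, 5131, 9101, 13190]
Period 2:
Births: 5131 * 0.438 = 2247, 9101 * 0.124 = 1129 → 3376
10–19: 5154 * 0.957 = 4932
20–29: 7991 * 0.959 = 7663
30–39: 5131 * 0.948 = 4864
40+: 9101 * 0.949 + 13190 * 0.596 = 8637 + 7861 = 16498
End of period: [3376, 4932, 7663, 4864, 16498]
Scenario B total after 2 periods: 37333
Difference B − A = 37333 − 36618 = 715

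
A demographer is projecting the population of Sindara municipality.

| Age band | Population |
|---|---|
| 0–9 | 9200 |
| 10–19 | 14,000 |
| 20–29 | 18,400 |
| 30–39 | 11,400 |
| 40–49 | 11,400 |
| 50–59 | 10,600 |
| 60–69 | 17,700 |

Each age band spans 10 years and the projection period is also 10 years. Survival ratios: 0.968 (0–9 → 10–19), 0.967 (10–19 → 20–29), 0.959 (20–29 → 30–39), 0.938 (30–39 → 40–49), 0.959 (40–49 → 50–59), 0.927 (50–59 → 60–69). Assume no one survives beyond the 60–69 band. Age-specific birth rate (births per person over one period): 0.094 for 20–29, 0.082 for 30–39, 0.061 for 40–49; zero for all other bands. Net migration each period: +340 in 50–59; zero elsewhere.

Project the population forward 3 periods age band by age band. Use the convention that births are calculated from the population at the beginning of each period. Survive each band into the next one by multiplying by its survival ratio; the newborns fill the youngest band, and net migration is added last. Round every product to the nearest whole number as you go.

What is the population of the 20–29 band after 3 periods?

3145

After projecting period 1:
Births: 18400 × 0.094 = 1730, 11400 × 0.082 = 935, 11400 × 0.061 = 695 → 3360
10–19: 9200 × 0.968 = 8906
20–29: 14000 × 0.967 = 13538
30–39: 18400 × 0.959 = 17646
40–49: 11400 × 0.938 = 10693
50–59: 11400 × 0.959 = 10933
60–69: 10600 × 0.927 = 9826
Net migration: 50–59 + 340 → 11273
Giving 3360 / 8906 / 13538 / 17646 / 10693 / 11273 / 9826.
After projecting period 2:
Births: 13538 × 0.094 = 1273, 17646 × 0.082 = 1447, 10693 × 0.061 = 652 → 3372
10–19: 3360 × 0.968 = 3252
20–29: 8906 × 0.967 = 8612
30–39: 13538 × 0.959 = 12983
40–49: 17646 × 0.938 = 16552
50–59: 10693 × 0.959 = 10255
60–69: 11273 × 0.927 = 10450
Net migration: 50–59 + 340 → 10595
Giving 3372 / 3252 / 8612 / 12983 / 16552 / 10595 / 10450.
After projecting period 3:
Births: 8612 × 0.094 = 810, 12983 × 0.082 = 1065, 16552 × 0.061 = 1010 → 2885
10–19: 3372 × 0.968 = 3264
20–29: 3252 × 0.967 = 3145
30–39: 8612 × 0.959 = 8259
40–49: 12983 × 0.938 = 12178
50–59: 16552 × 0.959 = 15873
60–69: 10595 × 0.927 = 9822
Net migration: 50–59 + 340 → 16213
Giving 2885 / 3264 / 3145 / 8259 / 12178 / 16213 / 9822.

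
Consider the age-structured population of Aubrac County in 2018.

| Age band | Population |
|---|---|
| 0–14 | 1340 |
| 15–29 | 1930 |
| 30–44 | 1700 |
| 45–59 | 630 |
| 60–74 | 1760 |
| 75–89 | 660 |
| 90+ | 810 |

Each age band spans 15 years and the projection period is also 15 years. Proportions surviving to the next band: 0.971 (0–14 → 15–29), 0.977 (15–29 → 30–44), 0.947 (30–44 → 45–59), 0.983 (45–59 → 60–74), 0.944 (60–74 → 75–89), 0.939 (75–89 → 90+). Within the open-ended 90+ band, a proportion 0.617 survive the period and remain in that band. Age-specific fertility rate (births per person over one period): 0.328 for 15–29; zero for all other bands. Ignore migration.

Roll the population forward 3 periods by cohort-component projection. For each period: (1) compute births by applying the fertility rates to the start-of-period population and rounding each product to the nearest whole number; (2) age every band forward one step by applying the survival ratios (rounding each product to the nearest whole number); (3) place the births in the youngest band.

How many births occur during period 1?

633

(Bands numbered youngest = 1 to oldest = 7.)
After projecting period 1:
Births: 1930 × 0.328 = 633
Band 2: 1340 × 0.971 = 1301
Band 3: 1930 × 0.977 = 1886
Band 4: 1700 × 0.947 = 1610
Band 5: 630 × 0.983 = 619
Band 6: 1760 × 0.944 = 1661
Band 7: 660 × 0.939 + 810 × 0.617 = 620 + 500 = 1120
End of period: [633, 1301, 1886, 1610, 619, 1661, 1120]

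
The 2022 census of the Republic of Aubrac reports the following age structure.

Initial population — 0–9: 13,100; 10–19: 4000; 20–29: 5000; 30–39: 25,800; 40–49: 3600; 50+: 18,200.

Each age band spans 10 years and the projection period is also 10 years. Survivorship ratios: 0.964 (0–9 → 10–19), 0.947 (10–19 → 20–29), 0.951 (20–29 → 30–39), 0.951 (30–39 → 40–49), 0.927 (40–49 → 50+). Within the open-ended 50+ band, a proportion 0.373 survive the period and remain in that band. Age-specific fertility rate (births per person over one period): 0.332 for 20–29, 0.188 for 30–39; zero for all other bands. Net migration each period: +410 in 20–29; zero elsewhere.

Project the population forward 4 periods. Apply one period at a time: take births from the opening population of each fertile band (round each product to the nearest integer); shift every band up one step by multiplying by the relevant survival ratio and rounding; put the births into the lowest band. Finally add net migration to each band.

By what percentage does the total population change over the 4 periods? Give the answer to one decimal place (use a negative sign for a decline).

-46.2

Period 1.
Births: 5000 × 0.332 = 1660  |  25800 × 0.188 = 4850 → 6510
10–19: 13100 × 0.964 = 12628
20–29: 4000 × 0.947 = 3788
30–39: 5000 × 0.951 = 4755
40–49: 25800 × 0.951 = 24536
50+: 3600 × 0.927 + 18200 × 0.373 = 3337 + 6789 = 10126
Net migration: 20–29 + 410 → 4198
→ [6510, 12628, 4198, 4755, 24536, 10126]
Period 2.
Births: 4198 × 0.332 = 1394  |  4755 × 0.188 = 894 → 2288
10–19: 6510 × 0.964 = 6276
20–29: 12628 × 0.947 = 11959
30–39: 4198 × 0.951 = 3992
40–49: 4755 × 0.951 = 4522
50+: 24536 × 0.927 + 10126 × 0.373 = 22745 + 3777 = 26522
Net migration: 20–29 + 410 → 12369
→ [2288, 6276, 12369, 3992, 4522, 26522]
Period 3.
Births: 12369 × 0.332 = 4107  |  3992 × 0.188 = 750 → 4857
10–19: 2288 × 0.964 = 2206
20–29: 6276 × 0.947 = 5943
30–39: 12369 × 0.951 = 11763
40–49: 3992 × 0.951 = 3796
50+: 4522 × 0.927 + 26522 × 0.373 = 4192 + 9893 = 14085
Net migration: 20–29 + 410 → 6353
→ [4857, 2206, 6353, 11763, 3796, 14085]
Period 4.
Births: 6353 × 0.332 = 2109  |  11763 × 0.188 = 2211 → 4320
10–19: 4857 × 0.964 = 4682
20–29: 2206 × 0.947 = 2089
30–39: 6353 × 0.951 = 6042
40–49: 11763 × 0.951 = 11187
50+: 3796 × 0.927 + 14085 × 0.373 = 3519 + 5254 = 8773
Net migration: 20–29 + 410 → 2499
→ [4320, 4682, 2499, 6042, 11187, 8773]
Total: 69700 → 37503; change = -32197; percentage change = -46.2%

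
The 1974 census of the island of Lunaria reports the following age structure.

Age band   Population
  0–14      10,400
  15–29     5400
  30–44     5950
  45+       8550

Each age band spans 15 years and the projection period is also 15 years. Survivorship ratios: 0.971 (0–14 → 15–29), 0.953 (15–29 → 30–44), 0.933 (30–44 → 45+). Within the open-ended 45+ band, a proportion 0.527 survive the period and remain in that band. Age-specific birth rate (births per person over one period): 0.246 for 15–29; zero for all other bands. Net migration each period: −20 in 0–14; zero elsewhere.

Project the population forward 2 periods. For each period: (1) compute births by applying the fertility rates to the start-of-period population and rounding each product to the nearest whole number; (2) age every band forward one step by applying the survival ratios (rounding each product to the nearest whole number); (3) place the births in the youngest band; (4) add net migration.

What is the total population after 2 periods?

After projecting period 1:
Births: 5400 * 0.246 = 1328
15–29: 10400 * 0.971 = 10098
30–44: 5400 * 0.953 = 5146
45+: 5950 * 0.933 + 8550 * 0.527 = 5551 + 4506 = 10057
Net migration: 0–14 − 20 → 1308
Population now: 0–14=1308, 15–29=10098, 30–44=5146, 45+=10057
After projecting period 2:
Births: 10098 * 0.246 = 2484
15–29: 1308 * 0.971 = 1270
30–44: 10098 * 0.953 = 9623
45+: 5146 * 0.933 + 10057 * 0.527 = 4801 + 5300 = 10101
Net migration: 0–14 − 20 → 2464
Population now: 0–14=2464, 15–29=1270, 30–44=9623, 45+=10101
Total after period 2: 2464 + 1270 + 9623 + 10101 = 23458

23458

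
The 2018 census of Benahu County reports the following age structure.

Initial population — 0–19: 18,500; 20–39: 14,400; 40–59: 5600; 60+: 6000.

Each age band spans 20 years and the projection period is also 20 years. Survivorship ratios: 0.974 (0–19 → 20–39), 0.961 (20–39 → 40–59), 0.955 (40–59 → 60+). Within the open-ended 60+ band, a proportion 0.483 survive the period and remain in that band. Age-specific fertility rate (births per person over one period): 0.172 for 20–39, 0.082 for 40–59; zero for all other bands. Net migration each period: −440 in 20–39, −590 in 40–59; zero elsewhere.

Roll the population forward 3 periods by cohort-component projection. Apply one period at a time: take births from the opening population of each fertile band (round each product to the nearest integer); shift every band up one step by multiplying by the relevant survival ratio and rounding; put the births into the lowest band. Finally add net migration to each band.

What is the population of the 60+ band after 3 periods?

23604

Period 1.
Births: 14400 × 0.172 = 2477  |  5600 × 0.082 = 459 ⇒ total 2936
20–39: 18500 × 0.974 = 18019
40–59: 14400 × 0.961 = 13838
60+: 5600 × 0.955 + 6000 × 0.483 = 5348 + 2898 = 8246
Net migration: 20–39 − 440 → 17579; 40–59 − 590 → 13248
Giving 2936 / 17579 / 13248 / 8246.
Period 2.
Births: 17579 × 0.172 = 3024  |  13248 × 0.082 = 1086 ⇒ total 4110
20–39: 2936 × 0.974 = 2860
40–59: 17579 × 0.961 = 16893
60+: 13248 × 0.955 + 8246 × 0.483 = 12652 + 3983 = 16635
Net migration: 20–39 − 440 → 2420; 40–59 − 590 → 16303
Giving 4110 / 2420 / 16303 / 16635.
Period 3.
Births: 2420 × 0.172 = 416  |  16303 × 0.082 = 1337 ⇒ total 1753
20–39: 4110 × 0.974 = 4003
40–59: 2420 × 0.961 = 2326
60+: 16303 × 0.955 + 16635 × 0.483 = 15569 + 8035 = 23604
Net migration: 20–39 − 440 → 3563; 40–59 − 590 → 1736
Giving 1753 / 3563 / 1736 / 23604.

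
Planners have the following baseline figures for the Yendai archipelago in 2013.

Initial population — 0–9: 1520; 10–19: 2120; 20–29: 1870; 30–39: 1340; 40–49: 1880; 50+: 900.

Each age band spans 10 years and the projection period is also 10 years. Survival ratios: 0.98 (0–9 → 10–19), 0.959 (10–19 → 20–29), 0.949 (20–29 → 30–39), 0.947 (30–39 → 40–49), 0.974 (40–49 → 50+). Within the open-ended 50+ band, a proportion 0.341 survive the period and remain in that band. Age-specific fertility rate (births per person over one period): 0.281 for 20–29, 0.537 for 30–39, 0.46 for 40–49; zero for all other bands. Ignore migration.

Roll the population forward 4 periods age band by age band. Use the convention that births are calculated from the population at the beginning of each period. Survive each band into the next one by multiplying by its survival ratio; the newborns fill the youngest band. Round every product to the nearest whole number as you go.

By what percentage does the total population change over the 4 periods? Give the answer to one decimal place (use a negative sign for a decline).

Call the bands 1 to 6, youngest first.
— Period 1 —
Births: 1870 × 0.281 = 525, 1340 × 0.537 = 720, 1880 × 0.46 = 865 → 2110
Band 2: 1520 × 0.98 = 1490
Band 3: 2120 × 0.959 = 2033
Band 4: 1870 × 0.949 = 1775
Band 5: 1340 × 0.947 = 1269
Band 6: 1880 × 0.974 + 900 × 0.341 = 1831 + 307 = 2138
Population now: 0–9=2110, 10–19=1490, 20–29=2033, 30–39=1775, 40–49=1269, 50+=2138
— Period 2 —
Births: 2033 × 0.281 = 571, 1775 × 0.537 = 953, 1269 × 0.46 = 584 → 2108
Band 2: 2110 × 0.98 = 2068
Band 3: 1490 × 0.959 = 1429
Band 4: 2033 × 0.949 = 1929
Band 5: 1775 × 0.947 = 1681
Band 6: 1269 × 0.974 + 2138 × 0.341 = 1236 + 729 = 1965
Population now: 0–9=2108, 10–19=2068, 20–29=1429, 30–39=1929, 40–49=1681, 50+=1965
— Period 3 —
Births: 1429 × 0.281 = 402, 1929 × 0.537 = 1036, 1681 × 0.46 = 773 → 2211
Band 2: 2108 × 0.98 = 2066
Band 3: 2068 × 0.959 = 1983
Band 4: 1429 × 0.949 = 1356
Band 5: 1929 × 0.947 = 1827
Band 6: 1681 × 0.974 + 1965 × 0.341 = 1637 + 670 = 2307
Population now: 0–9=2211, 10–19=2066, 20–29=1983, 30–39=1356, 40–49=1827, 50+=2307
— Period 4 —
Births: 1983 × 0.281 = 557, 1356 × 0.537 = 728, 1827 × 0.46 = 840 → 2125
Band 2: 2211 × 0.98 = 2167
Band 3: 2066 × 0.959 = 1981
Band 4: 1983 × 0.949 = 1882
Band 5: 1356 × 0.947 = 1284
Band 6: 1827 × 0.974 + 2307 × 0.341 = 1779 + 787 = 2566
Population now: 0–9=2125, 10–19=2167, 20–29=1981, 30–39=1882, 40–49=1284, 50+=2566
Total: 9630 → 12005; change = 2375; percentage change = 24.7%

24.7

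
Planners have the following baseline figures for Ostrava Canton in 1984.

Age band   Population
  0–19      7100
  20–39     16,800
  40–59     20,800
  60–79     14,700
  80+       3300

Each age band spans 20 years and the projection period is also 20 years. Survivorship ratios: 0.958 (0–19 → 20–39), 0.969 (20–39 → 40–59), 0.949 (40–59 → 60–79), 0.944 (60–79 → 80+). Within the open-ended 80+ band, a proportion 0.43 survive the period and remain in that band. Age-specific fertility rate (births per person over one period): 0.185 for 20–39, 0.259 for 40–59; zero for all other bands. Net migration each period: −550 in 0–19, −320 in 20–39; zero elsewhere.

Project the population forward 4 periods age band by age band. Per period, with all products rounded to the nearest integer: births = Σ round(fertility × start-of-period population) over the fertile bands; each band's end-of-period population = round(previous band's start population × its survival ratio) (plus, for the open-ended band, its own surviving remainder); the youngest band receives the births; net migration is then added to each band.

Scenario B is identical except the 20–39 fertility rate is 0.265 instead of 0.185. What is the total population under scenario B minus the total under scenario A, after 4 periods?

Let band 1 be 0–19 through band 5 = 80+.
Period 1:
Births: 16800 × 0.185 = 3108 ; 20800 × 0.259 = 5387 → total 8495
Band 2: 7100 × 0.958 = 6802
Band 3: 16800 × 0.969 = 16279
Band 4: 20800 × 0.949 = 19739
Band 5: 14700 × 0.944 + 3300 × 0.43 = 13877 + 1419 = 15296
Net migration: Band 1 − 550 → 7945; Band 2 − 320 → 6482
→ [7945, 6482, 16279, 19739, 15296]
Period 2:
Births: 6482 × 0.185 = 1199 ; 16279 × 0.259 = 4216 → total 5415
Band 2: 7945 × 0.958 = 7611
Band 3: 6482 × 0.969 = 6281
Band 4: 16279 × 0.949 = 15449
Band 5: 19739 × 0.944 + 15296 × 0.43 = 18634 + 6577 = 25211
Net migration: Band 1 − 550 → 4865; Band 2 − 320 → 7291
→ [4865, 7291, 6281, 15449, 25211]
Period 3:
Births: 7291 × 0.185 = 1349 ; 6281 × 0.259 = 1627 → total 2976
Band 2: 4865 × 0.958 = 4661
Band 3: 7291 × 0.969 = 7065
Band 4: 6281 × 0.949 = 5961
Band 5: 15449 × 0.944 + 25211 × 0.43 = 14584 + 10841 = 25425
Net migration: Band 1 − 550 → 2426; Band 2 − 320 → 4341
→ [2426, 4341, 7065, 5961, 25425]
Period 4:
Births: 4341 × 0.185 = 803 ; 7065 × 0.259 = 1830 → total 2633
Band 2: 2426 × 0.958 = 2324
Band 3: 4341 × 0.969 = 4206
Band 4: 7065 × 0.949 = 6705
Band 5: 5961 × 0.944 + 25425 × 0.43 = 5627 + 10933 = 16560
Net migration: Band 1 − 550 → 2083; Band 2 − 320 → 2004
→ [2083, 2004, 4206, 6705, 16560]
Scenario A total after 4 periods: 31558
Scenario B projection —
Period 1:
Births: 16800 × 0.265 = 4452 ; 20800 × 0.259 = 5387 → total 9839
Band 2: 7100 × 0.958 = 6802
Band 3: 16800 × 0.969 = 16279
Band 4: 20800 × 0.949 = 19739
Band 5: 14700 × 0.944 + 3300 × 0.43 = 13877 + 1419 = 15296
Net migration: Band 1 − 550 → 9289; Band 2 − 320 → 6482
→ [9289, 6482, 16279, 19739, 15296]
Period 2:
Births: 6482 × 0.265 = 1718 ; 16279 × 0.259 = 4216 → total 5934
Band 2: 9289 × 0.958 = 8899
Band 3: 6482 × 0.969 = 6281
Band 4: 16279 × 0.949 = 15449
Band 5: 19739 × 0.944 + 15296 × 0.43 = 18634 + 6577 = 25211
Net migration: Band 1 − 550 → 5384; Band 2 − 320 → 8579
→ [5384, 8579, 6281, 15449, 25211]
Period 3:
Births: 8579 × 0.265 = 2273 ; 6281 × 0.259 = 1627 → total 3900
Band 2: 5384 × 0.958 = 5158
Band 3: 8579 × 0.969 = 8313
Band 4: 6281 × 0.949 = 5961
Band 5: 15449 × 0.944 + 25211 × 0.43 = 14584 + 10841 = 25425
Net migration: Band 1 − 550 → 3350; Band 2 − 320 → 4838
→ [3350, 4838, 8313, 5961, 25425]
Period 4:
Births: 4838 × 0.265 = 1282 ; 8313 × 0.259 = 2153 → total 3435
Band 2: 3350 × 0.958 = 3209
Band 3: 4838 × 0.969 = 4688
Band 4: 8313 × 0.949 = 7889
Band 5: 5961 × 0.944 + 25425 × 0.43 = 5627 + 10933 = 16560
Net migration: Band 1 − 550 → 2885; Band 2 − 320 → 2889
→ [2885, 2889, 4688, 7889, 16560]
Scenario B total after 4 periods: 34911
Difference B − A = 34911 − 31558 = 3353

3353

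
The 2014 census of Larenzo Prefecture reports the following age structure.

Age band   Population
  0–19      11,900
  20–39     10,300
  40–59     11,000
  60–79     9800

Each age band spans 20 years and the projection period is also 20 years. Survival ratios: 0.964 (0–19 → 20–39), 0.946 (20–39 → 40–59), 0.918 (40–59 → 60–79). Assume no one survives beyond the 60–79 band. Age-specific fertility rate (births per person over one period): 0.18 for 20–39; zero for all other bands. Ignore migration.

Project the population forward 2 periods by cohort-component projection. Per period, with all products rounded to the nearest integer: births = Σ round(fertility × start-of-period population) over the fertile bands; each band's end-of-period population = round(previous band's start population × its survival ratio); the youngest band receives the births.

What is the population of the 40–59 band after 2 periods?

Period 1:
Births: 10300 × 0.18 = 1854
20–39: 11900 × 0.964 = 11472
40–59: 10300 × 0.946 = 9744
60–79: 11000 × 0.918 = 10098
End of period: [1854, 11472, 9744, 10098]
Period 2:
Births: 11472 × 0.18 = 2065
20–39: 1854 × 0.964 = 1787
40–59: 11472 × 0.946 = 10853
60–79: 9744 × 0.918 = 8945
End of period: [2065, 1787, 10853, 8945]

10853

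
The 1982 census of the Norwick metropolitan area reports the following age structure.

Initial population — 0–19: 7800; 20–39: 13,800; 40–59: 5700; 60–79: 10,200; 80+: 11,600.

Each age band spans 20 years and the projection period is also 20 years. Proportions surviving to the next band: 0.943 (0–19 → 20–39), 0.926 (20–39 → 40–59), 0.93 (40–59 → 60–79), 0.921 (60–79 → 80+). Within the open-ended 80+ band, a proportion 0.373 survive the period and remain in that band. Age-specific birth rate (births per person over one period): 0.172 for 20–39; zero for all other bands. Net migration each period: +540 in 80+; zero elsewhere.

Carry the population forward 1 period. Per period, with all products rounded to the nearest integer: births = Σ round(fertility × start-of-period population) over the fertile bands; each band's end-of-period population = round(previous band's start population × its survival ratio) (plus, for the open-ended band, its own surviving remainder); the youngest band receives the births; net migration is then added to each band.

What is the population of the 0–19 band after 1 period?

Numbering the groups 1..5 from youngest to oldest:
— Period 1 —
Births: 13800 × 0.172 = 2374
Group 2: 7800 × 0.943 = 7355
Group 3: 13800 × 0.926 = 12779
Group 4: 5700 × 0.93 = 5301
Group 5: 10200 × 0.921 + 11600 × 0.373 = 9394 + 4327 = 13721
Net migration: Group 5 + 540 → 14261
→ [2374, 7355, 12779, 5301, 14261]

2374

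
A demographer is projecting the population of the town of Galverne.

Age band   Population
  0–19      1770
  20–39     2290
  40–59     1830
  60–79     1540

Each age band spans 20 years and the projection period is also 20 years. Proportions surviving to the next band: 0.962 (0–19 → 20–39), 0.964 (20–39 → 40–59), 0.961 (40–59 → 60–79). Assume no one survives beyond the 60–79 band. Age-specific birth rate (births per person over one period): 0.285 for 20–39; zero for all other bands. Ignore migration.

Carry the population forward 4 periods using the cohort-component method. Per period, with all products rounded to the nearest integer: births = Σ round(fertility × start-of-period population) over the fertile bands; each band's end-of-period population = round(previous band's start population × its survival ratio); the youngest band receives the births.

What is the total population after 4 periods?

— Period 1 —
Births: 2290 × 0.285 = 653
20–39: 1770 × 0.962 = 1703
40–59: 2290 × 0.964 = 2208
60–79: 1830 × 0.961 = 1759
Population now: 0–19=653, 20–39=1703, 40–59=2208, 60–79=1759
— Period 2 —
Births: 1703 × 0.285 = 485
20–39: 653 × 0.962 = 628
40–59: 1703 × 0.964 = 1642
60–79: 2208 × 0.961 = 2122
Population now: 0–19=485, 20–39=628, 40–59=1642, 60–79=2122
— Period 3 —
Births: 628 × 0.285 = 179
20–39: 485 × 0.962 = 467
40–59: 628 × 0.964 = 605
60–79: 1642 × 0.961 = 1578
Population now: 0–19=179, 20–39=467, 40–59=605, 60–79=1578
— Period 4 —
Births: 467 × 0.285 = 133
20–39: 179 × 0.962 = 172
40–59: 467 × 0.964 = 450
60–79: 605 × 0.961 = 581
Population now: 0–19=133, 20–39=172, 40–59=450, 60–79=581
Total after period 4: 133 + 172 + 450 + 581 = 1336

1336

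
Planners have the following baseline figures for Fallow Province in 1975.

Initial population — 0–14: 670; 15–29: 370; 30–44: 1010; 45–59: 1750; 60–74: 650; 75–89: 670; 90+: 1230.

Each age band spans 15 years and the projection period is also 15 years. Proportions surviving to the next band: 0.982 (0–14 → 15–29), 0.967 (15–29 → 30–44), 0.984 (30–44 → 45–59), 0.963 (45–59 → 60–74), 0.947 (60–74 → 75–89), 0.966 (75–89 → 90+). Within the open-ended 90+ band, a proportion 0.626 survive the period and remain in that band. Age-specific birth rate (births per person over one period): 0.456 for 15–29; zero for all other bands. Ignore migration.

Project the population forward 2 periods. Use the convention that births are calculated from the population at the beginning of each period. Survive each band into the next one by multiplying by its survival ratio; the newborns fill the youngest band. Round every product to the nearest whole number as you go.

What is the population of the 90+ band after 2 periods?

1482

(Bands numbered youngest = 1 to oldest = 7.)
Period 1.
Births: 370 × 0.456 = 169
Band 2: 670 × 0.982 = 658
Band 3: 370 × 0.967 = 358
Band 4: 1010 × 0.984 = 994
Band 5: 1750 × 0.963 = 1685
Band 6: 650 × 0.947 = 616
Band 7: 670 × 0.966 + 1230 × 0.626 = 647 + 770 = 1417
Population now: 0–14=169, 15–29=658, 30–44=358, 45–59=994, 60–74=1685, 75–89=616, 90+=1417
Period 2.
Births: 658 × 0.456 = 300
Band 2: 169 × 0.982 = 166
Band 3: 658 × 0.967 = 636
Band 4: 358 × 0.984 = 352
Band 5: 994 × 0.963 = 957
Band 6: 1685 × 0.947 = 1596
Band 7: 616 × 0.966 + 1417 × 0.626 = 595 + 887 = 1482
Population now: 0–14=300, 15–29=166, 30–44=636, 45–59=352, 60–74=957, 75–89=1596, 90+=1482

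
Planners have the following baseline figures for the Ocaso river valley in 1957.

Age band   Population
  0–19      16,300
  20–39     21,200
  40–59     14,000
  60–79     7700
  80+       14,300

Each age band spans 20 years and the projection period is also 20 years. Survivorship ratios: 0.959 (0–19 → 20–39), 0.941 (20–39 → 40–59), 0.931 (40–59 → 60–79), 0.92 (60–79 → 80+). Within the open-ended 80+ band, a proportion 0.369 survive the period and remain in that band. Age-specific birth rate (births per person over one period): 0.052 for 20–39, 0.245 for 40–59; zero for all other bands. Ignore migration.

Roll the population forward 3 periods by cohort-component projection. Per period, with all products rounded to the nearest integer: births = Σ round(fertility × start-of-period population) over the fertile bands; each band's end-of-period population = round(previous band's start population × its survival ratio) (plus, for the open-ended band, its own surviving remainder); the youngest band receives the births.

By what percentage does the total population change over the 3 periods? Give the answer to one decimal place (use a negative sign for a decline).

(Bands numbered youngest = 1 to oldest = 5.)
— Period 1 —
Births: 21200 × 0.052 = 1102, 14000 × 0.245 = 3430 — total 4532
Band 2: 16300 × 0.959 = 15632
Band 3: 21200 × 0.941 = 19949
Band 4: 14000 × 0.931 = 13034
Band 5: 7700 × 0.92 + 14300 × 0.369 = 7084 + 5277 = 12361
End of period: [4532, 15632, 19949, 13034, 12361]
— Period 2 —
Births: 15632 × 0.052 = 813, 19949 × 0.245 = 4888 — total 5701
Band 2: 4532 × 0.959 = 4346
Band 3: 15632 × 0.941 = 14710
Band 4: 19949 × 0.931 = 18573
Band 5: 13034 × 0.92 + 12361 × 0.369 = 11991 + 4561 = 16552
End of period: [5701, 4346, 14710, 18573, 16552]
— Period 3 —
Births: 4346 × 0.052 = 226, 14710 × 0.245 = 3604 — total 3830
Band 2: 5701 × 0.959 = 5467
Band 3: 4346 × 0.941 = 4090
Band 4: 14710 × 0.931 = 13695
Band 5: 18573 × 0.92 + 16552 × 0.369 = 17087 + 6108 = 23195
End of period: [3830, 5467, 4090, 13695, 23195]
Total: 73500 → 50277; change = -23223; percentage change = -31.6%

-31.6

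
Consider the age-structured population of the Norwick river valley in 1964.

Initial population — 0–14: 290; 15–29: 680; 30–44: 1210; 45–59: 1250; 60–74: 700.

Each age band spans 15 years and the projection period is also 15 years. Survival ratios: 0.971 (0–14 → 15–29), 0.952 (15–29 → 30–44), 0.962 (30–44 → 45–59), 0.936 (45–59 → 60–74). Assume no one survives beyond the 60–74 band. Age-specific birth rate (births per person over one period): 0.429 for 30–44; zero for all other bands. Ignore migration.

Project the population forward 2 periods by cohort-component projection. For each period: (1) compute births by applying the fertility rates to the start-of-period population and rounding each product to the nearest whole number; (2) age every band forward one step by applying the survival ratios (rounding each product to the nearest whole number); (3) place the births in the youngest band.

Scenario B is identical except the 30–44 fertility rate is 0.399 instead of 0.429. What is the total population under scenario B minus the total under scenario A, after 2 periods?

[period 1]
Births: 1210 × 0.429 = 519
15–29: 290 × 0.971 = 282
30–44: 680 × 0.952 = 647
45–59: 1210 × 0.962 = 1164
60–74: 1250 × 0.936 = 1170
Giving 519 / 282 / 647 / 1164 / 1170.
[period 2]
Births: 647 × 0.429 = 278
15–29: 519 × 0.971 = 504
30–44: 282 × 0.952 = 268
45–59: 647 × 0.962 = 622
60–74: 1164 × 0.936 = 1090
Giving 278 / 504 / 268 / 622 / 1090.
Scenario A total after 2 periods: 2762
Scenario B projection —
[period 1]
Births: 1210 × 0.399 = 483
15–29: 290 × 0.971 = 282
30–44: 680 × 0.952 = 647
45–59: 1210 × 0.962 = 1164
60–74: 1250 × 0.936 = 1170
Giving 483 / 282 / 647 / 1164 / 1170.
[period 2]
Births: 647 × 0.399 = 258
15–29: 483 × 0.971 = 469
30–44: 282 × 0.952 = 268
45–59: 647 × 0.962 = 622
60–74: 1164 × 0.936 = 1090
Giving 258 / 469 / 268 / 622 / 1090.
Scenario B total after 2 periods: 2707
Difference B − A = 2707 − 2762 = -55

-55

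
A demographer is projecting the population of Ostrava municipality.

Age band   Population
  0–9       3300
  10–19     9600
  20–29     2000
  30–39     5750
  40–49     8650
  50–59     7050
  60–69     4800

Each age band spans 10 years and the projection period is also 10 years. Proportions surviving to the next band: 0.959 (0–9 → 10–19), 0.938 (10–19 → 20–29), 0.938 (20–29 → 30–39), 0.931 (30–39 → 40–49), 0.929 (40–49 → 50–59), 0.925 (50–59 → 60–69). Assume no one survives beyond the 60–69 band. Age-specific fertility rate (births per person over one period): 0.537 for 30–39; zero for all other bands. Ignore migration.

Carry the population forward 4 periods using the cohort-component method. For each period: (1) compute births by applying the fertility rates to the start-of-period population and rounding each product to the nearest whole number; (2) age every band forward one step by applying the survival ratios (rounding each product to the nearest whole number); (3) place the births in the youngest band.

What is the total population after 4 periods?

Numbering the groups 1..7 from youngest to oldest:
Period 1:
Births: 5750 * 0.537 = 3088
Group 2: 3300 * 0.959 = 3165
Group 3: 9600 * 0.938 = 9005
Group 4: 2000 * 0.938 = 1876
Group 5: 5750 * 0.931 = 5353
Group 6: 8650 * 0.929 = 8036
Group 7: 7050 * 0.925 = 6521
Giving 3088 / 3165 / 9005 / 1876 / 5353 / 8036 / 6521.
Period 2:
Births: 1876 * 0.537 = 1007
Group 2: 3088 * 0.959 = 2961
Group 3: 3165 * 0.938 = 2969
Group 4: 9005 * 0.938 = 8447
Group 5: 1876 * 0.931 = 1747
Group 6: 5353 * 0.929 = 4973
Group 7: 8036 * 0.925 = 7433
Giving 1007 / 2961 / 2969 / 8447 / 1747 / 4973 / 7433.
Period 3:
Births: 8447 * 0.537 = 4536
Group 2: 1007 * 0.959 = 966
Group 3: 2961 * 0.938 = 2777
Group 4: 2969 * 0.938 = 2785
Group 5: 8447 * 0.931 = 7864
Group 6: 1747 * 0.929 = 1623
Group 7: 4973 * 0.925 = 4600
Giving 4536 / 966 / 2777 / 2785 / 7864 / 1623 / 4600.
Period 4:
Births: 2785 * 0.537 = 1496
Group 2: 4536 * 0.959 = 4350
Group 3: 966 * 0.938 = 906
Group 4: 2777 * 0.938 = 2605
Group 5: 2785 * 0.931 = 2593
Group 6: 7864 * 0.929 = 7306
Group 7: 1623 * 0.925 = 1501
Giving 1496 / 4350 / 906 / 2605 / 2593 / 7306 / 1501.
Total after period 4: 1496 + 4350 + 906 + 2605 + 2593 + 7306 + 1501 = 20757

20757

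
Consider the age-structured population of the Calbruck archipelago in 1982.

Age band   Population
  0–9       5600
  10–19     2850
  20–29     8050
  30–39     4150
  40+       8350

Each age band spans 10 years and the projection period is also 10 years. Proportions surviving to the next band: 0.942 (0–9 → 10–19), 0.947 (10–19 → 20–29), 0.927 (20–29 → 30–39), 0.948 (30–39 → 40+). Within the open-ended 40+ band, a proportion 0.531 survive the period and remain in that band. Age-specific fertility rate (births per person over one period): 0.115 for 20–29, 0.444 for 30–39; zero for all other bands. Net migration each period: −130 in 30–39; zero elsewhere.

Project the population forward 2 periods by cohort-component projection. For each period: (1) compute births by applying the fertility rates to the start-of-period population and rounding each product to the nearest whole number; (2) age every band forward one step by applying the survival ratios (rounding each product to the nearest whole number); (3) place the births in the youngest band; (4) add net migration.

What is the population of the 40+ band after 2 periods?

11394

Period 1:
Births: 8050 * 0.115 = 926, 4150 * 0.444 = 1843 — total 2769
10–19: 5600 * 0.942 = 5275
20–29: 2850 * 0.947 = 2699
30–39: 8050 * 0.927 = 7462
40+: 4150 * 0.948 + 8350 * 0.531 = 3934 + 4434 = 8368
Net migration: 30–39 − 130 → 7332
Population now: 0–9=2769, 10–19=5275, 20–29=2699, 30–39=7332, 40+=8368
Period 2:
Births: 2699 * 0.115 = 310, 7332 * 0.444 = 3255 — total 3565
10–19: 2769 * 0.942 = 2608
20–29: 5275 * 0.947 = 4995
30–39: 2699 * 0.927 = 2502
40+: 7332 * 0.948 + 8368 * 0.531 = 6951 + 4443 = 11394
Net migration: 30–39 − 130 → 2372
Population now: 0–9=3565, 10–19=2608, 20–29=4995, 30–39=2372, 40+=11394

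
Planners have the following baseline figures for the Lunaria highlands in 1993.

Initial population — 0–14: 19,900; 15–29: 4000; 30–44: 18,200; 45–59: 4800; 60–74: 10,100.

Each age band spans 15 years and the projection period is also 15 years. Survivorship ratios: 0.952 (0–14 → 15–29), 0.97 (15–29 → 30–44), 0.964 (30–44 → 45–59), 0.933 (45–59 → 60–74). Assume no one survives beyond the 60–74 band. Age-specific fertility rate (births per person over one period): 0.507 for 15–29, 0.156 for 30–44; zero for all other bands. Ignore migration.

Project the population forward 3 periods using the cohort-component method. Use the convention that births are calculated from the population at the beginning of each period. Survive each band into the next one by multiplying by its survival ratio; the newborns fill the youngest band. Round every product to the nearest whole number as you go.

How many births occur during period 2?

10210

(Groups numbered youngest = 1 to oldest = 5.)
— Period 1 —
Births: 4000 * 0.507 = 2028 ; 18200 * 0.156 = 2839 → 4867
Group 2: 19900 * 0.952 = 18945
Group 3: 4000 * 0.97 = 3880
Group 4: 18200 * 0.964 = 17545
Group 5: 4800 * 0.933 = 4478
Giving 4867 / 18945 / 3880 / 17545 / 4478.
— Period 2 —
Births: 18945 * 0.507 = 9605 ; 3880 * 0.156 = 605 → 10210
Group 2: 4867 * 0.952 = 4633
Group 3: 18945 * 0.97 = 18377
Group 4: 3880 * 0.964 = 3740
Group 5: 17545 * 0.933 = 16369
Giving 10210 / 4633 / 18377 / 3740 / 16369.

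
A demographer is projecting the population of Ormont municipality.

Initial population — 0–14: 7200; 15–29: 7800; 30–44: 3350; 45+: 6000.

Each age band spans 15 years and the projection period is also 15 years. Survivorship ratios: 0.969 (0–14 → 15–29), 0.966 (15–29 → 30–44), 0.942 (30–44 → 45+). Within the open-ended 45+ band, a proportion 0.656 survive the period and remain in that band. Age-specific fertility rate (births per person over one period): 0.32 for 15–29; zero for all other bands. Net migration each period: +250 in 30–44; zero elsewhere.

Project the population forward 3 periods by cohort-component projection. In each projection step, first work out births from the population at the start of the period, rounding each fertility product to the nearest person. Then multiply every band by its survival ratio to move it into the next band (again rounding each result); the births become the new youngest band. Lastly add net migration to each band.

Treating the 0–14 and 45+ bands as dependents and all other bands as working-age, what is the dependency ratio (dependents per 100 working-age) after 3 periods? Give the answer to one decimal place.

320.4

[period 1]
Births: 7800 × 0.32 = 2496
15–29: 7200 × 0.969 = 6977
30–44: 7800 × 0.966 = 7535
45+: 3350 × 0.942 + 6000 × 0.656 = 3156 + 3936 = 7092
Net migration: 30–44 + 250 → 7785
Giving 2496 / 6977 / 7785 / 7092.
[period 2]
Births: 6977 × 0.32 = 2233
15–29: 2496 × 0.969 = 2419
30–44: 6977 × 0.966 = 6740
45+: 7785 × 0.942 + 7092 × 0.656 = 7333 + 4652 = 11985
Net migration: 30–44 + 250 → 6990
Giving 2233 / 2419 / 6990 / 11985.
[period 3]
Births: 2419 × 0.32 = 774
15–29: 2233 × 0.969 = 2164
30–44: 2419 × 0.966 = 2337
45+: 6990 × 0.942 + 11985 × 0.656 = 6585 + 7862 = 14447
Net migration: 30–44 + 250 → 2587
Giving 774 / 2164 / 2587 / 14447.
Dependents (band 0–14 + band 45+) = 774 + 14447 = 15221; working-age = 4751; ratio = 15221/4751 × 100 = 320.4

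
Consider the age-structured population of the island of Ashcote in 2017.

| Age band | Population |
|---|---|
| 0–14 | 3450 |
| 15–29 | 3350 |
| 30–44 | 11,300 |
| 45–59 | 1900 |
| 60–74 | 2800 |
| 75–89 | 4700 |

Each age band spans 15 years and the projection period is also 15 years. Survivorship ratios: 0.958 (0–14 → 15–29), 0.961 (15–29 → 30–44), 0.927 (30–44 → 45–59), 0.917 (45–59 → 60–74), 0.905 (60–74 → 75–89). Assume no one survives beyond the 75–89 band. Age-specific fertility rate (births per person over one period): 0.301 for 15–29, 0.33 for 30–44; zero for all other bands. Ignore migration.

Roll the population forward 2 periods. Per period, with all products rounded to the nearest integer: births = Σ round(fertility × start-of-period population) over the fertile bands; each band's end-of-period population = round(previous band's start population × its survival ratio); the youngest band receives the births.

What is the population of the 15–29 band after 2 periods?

(Bands numbered youngest = 1 to oldest = 6.)
Period 1.
Births: 3350 * 0.301 = 1008, 11300 * 0.33 = 3729 ⇒ total 4737
Band 2: 3450 * 0.958 = 3305
Band 3: 3350 * 0.961 = 3219
Band 4: 11300 * 0.927 = 10475
Band 5: 1900 * 0.917 = 1742
Band 6: 2800 * 0.905 = 2534
→ [4737, 3305, 3219, 10475, 1742, 2534]
Period 2.
Births: 3305 * 0.301 = 995, 3219 * 0.33 = 1062 ⇒ total 2057
Band 2: 4737 * 0.958 = 4538
Band 3: 3305 * 0.961 = 3176
Band 4: 3219 * 0.927 = 2984
Band 5: 10475 * 0.917 = 9606
Band 6: 1742 * 0.905 = 1577
→ [2057, 4538, 3176, 2984, 9606, 1577]

4538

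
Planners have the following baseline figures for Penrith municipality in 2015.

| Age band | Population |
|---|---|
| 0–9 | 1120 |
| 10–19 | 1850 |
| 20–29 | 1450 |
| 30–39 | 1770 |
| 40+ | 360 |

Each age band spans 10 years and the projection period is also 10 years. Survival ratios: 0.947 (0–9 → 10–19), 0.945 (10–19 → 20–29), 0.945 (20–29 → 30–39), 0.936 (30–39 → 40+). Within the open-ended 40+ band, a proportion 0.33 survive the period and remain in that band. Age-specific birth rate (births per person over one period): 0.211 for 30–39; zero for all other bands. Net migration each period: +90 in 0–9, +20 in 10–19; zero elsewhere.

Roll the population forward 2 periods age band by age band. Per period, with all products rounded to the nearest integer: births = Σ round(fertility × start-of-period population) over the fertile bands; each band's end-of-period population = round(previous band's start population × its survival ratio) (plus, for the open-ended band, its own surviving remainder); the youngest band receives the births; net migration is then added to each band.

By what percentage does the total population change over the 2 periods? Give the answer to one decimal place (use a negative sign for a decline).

-17.9

Period 1:
Births: 1770 * 0.211 = 373
10–19: 1120 * 0.947 = 1061
20–29: 1850 * 0.945 = 1748
30–39: 1450 * 0.945 = 1370
40+: 1770 * 0.936 + 360 * 0.33 = 1657 + 119 = 1776
Net migration: 0–9 + 90 → 463; 10–19 + 20 → 1081
→ [463, 1081, 1748, 1370, 1776]
Period 2:
Births: 1370 * 0.211 = 289
10–19: 463 * 0.947 = 438
20–29: 1081 * 0.945 = 1022
30–39: 1748 * 0.945 = 1652
40+: 1370 * 0.936 + 1776 * 0.33 = 1282 + 586 = 1868
Net migration: 0–9 + 90 → 379; 10–19 + 20 → 458
→ [379, 458, 1022, 1652, 1868]
Total: 6550 → 5379; change = -1171; percentage change = -17.9%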